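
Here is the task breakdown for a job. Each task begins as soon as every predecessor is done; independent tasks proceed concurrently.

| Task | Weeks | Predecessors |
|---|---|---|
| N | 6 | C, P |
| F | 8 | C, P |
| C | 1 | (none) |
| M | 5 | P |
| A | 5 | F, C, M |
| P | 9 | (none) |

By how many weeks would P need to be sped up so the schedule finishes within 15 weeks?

Current finish: 22 weeks; target: 15.
P is on every critical path, so each week cut from P cuts the finish by one (this holds down to a finish of 14).
Need 22 − 15 = 7 weeks off P → P becomes 2 weeks, finish becomes 15.

7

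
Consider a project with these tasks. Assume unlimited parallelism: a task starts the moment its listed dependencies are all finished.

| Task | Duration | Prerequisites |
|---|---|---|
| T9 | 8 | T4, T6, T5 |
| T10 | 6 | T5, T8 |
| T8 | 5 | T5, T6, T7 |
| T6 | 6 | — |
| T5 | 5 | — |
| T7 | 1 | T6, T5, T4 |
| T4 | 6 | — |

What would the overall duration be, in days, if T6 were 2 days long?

Baseline: T6→T7→T8→T10 = 6+1+5+6 = 18 → 18 days.
T6 lies on that path, so at 2 days the path becomes 14 days.
The binding chain switches to T4→T7→T8→T10 = 6+1+5+6 = 18; finish 18 days.

18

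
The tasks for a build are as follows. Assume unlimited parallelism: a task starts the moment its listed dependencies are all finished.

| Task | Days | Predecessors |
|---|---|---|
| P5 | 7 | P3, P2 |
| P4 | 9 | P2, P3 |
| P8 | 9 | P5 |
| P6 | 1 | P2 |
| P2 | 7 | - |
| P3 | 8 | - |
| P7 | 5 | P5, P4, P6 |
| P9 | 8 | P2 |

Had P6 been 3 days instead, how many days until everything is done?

24

Baseline: P3→P5→P8 = 8+7+9 = 24 → 24 days.
P6 is off the critical path — its longest chain is 13 days, giving 11 of slack.
That remains the longest chain; total 24 days.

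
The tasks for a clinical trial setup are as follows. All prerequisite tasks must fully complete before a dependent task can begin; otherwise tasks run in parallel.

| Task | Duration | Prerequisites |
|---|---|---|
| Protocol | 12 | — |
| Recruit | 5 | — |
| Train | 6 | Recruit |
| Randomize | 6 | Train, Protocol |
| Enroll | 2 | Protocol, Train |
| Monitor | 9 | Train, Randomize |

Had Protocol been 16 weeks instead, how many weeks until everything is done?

Baseline: Protocol→Randomize→Monitor = 12+6+9 = 27 → 27 weeks.
Protocol is on the critical path; changing it to 16 makes that path 31 weeks.
The critical path is still Protocol→Randomize→Monitor; finish is now 31 weeks.

31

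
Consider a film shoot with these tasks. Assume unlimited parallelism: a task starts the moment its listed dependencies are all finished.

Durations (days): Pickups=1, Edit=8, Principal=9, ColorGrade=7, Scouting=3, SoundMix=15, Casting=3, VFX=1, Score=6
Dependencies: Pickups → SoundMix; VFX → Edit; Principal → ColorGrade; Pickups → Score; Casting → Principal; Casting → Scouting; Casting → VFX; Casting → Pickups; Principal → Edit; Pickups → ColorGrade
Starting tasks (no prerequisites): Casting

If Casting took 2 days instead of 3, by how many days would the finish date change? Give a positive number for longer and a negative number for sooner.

-1

As given, the longest chain is Casting→Principal→Edit = 3+9+8 = 20, so the finish is 20 days.
Casting is on the critical path; changing it to 2 makes that path 19 days.
That remains the longest chain; total 19 days.
Change in finish: 19 − 20 = -1 days.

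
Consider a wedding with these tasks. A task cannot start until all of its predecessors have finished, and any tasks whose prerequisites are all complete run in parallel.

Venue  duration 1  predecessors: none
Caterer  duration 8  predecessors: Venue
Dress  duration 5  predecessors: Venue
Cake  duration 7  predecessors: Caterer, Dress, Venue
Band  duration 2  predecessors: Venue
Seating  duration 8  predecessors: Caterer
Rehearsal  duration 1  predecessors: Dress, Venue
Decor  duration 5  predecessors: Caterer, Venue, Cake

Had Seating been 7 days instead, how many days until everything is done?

As given, the longest chain is Venue→Caterer→Cake→Decor = 1+8+7+5 = 21, so the finish is 21 days.
Seating is off the critical path — its longest chain is 17 days, giving 4 of slack.
The critical path is still Venue→Caterer→Cake→Decor; finish is now 21 days.

21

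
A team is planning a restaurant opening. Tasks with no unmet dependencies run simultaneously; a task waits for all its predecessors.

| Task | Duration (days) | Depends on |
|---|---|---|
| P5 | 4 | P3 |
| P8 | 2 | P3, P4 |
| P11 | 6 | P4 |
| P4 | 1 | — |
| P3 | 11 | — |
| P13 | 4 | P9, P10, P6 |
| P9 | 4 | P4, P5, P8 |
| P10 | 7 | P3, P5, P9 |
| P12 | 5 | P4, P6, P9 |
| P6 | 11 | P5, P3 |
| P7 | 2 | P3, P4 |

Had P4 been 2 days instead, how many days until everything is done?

31

Baseline: P3→P5→P6→P12 = 11+4+11+5 = 31 → 31 days.
The longest path through P4 is only 18 days, so P4 has float 13.
No other chain overtakes it, so the finish is 31 days.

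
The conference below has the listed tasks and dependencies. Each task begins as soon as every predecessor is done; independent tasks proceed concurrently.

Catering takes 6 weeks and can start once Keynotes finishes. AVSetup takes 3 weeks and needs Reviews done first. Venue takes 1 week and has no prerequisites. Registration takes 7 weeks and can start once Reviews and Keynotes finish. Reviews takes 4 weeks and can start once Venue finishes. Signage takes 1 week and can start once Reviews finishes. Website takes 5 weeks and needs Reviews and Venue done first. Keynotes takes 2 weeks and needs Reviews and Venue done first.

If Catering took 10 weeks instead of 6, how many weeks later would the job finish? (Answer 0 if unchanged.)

3

Baseline: Venue→Reviews→Keynotes→Registration = 1+4+2+7 = 14 → 14 weeks.
The longest path through Catering is only 13 weeks, so Catering has float 1.
Now Venue→Reviews→Keynotes→Catering = 1+4+2+10 = 17 is longest, so the finish becomes 17 weeks.
Change in finish: 17 − 14 = +3 weeks.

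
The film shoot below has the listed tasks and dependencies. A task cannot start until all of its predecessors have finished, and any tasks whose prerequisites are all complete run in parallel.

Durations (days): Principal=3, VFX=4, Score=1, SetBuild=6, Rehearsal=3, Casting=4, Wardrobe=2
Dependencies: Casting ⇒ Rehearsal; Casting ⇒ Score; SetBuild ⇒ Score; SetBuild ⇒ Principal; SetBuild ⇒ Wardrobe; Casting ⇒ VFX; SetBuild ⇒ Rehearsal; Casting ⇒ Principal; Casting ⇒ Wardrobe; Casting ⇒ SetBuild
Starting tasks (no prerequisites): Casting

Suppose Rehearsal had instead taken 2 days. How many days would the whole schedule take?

13

As given, the longest chain is Casting→SetBuild→Rehearsal = 4+6+3 = 13, so the finish is 13 days.
Rehearsal lies on that path, so at 2 days the path becomes 12 days.
Now Casting→SetBuild→Principal = 4+6+3 = 13 is longest, so the finish becomes 13 days.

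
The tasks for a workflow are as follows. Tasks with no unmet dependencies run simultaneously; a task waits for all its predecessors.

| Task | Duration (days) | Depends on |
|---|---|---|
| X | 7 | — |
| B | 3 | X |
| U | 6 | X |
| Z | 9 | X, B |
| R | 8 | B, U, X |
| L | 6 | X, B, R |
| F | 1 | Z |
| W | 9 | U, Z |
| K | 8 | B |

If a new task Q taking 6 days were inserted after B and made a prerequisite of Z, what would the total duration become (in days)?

34

Originally the project takes 28 days.
With Q inserted, Z now waits for max(X, B, Q).
New critical path: X→B→Q→Z→W = 7+3+6+9+9 = 34 ⇒ 34 days.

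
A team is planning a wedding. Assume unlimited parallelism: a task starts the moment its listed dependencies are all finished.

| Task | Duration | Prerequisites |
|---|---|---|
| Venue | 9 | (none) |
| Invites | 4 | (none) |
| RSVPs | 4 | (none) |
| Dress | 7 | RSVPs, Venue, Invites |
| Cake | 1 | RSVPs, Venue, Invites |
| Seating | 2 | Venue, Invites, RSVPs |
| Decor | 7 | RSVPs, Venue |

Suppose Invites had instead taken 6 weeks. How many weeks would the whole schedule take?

16

Critical path before the change: Venue→Dress = 9+7 = 16 giving 16 weeks.
Invites has 5 weeks of float (longest path through it is 11).
The critical path is still Venue→Dress; finish is now 16 weeks.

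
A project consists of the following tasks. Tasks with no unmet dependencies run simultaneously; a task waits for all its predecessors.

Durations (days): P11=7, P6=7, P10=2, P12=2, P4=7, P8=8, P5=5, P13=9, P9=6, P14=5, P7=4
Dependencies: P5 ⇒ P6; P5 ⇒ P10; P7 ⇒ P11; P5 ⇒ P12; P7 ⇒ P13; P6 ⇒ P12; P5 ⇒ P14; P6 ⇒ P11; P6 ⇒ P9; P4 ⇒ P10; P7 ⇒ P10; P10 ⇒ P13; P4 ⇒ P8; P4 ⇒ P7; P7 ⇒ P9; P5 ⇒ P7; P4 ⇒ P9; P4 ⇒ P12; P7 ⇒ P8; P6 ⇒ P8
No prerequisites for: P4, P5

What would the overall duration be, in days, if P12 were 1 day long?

22

Baseline: P4→P7→P10→P13 = 7+4+2+9 = 22 → 22 days.
P12 is off the critical path — its longest chain is 14 days, giving 8 of slack.
No other chain overtakes it, so the finish is 22 days.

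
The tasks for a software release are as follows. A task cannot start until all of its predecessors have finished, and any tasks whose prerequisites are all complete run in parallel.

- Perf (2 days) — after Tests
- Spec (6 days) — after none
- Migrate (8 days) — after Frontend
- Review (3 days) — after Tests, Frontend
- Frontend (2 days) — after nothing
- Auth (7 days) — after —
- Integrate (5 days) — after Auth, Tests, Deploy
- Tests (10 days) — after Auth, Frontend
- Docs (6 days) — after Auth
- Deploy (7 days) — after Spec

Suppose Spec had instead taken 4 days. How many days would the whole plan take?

Actual critical path: Auth→Tests→Integrate = 7+10+5 = 22 ⇒ 22 days.
Spec has 4 days of float (longest path through it is 18).
No other chain overtakes it, so the finish is 22 days.

22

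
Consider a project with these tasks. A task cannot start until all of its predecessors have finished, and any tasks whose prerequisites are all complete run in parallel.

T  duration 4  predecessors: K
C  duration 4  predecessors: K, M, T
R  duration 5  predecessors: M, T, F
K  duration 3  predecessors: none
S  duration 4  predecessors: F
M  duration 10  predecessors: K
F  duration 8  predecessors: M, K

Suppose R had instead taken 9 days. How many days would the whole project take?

Baseline: K→M→F→R = 3+10+8+5 = 26 → 26 days.
Since R is critical, the +4 change carries straight to that chain (now 30 days).
The critical path is still K→M→F→R; finish is now 30 days.

30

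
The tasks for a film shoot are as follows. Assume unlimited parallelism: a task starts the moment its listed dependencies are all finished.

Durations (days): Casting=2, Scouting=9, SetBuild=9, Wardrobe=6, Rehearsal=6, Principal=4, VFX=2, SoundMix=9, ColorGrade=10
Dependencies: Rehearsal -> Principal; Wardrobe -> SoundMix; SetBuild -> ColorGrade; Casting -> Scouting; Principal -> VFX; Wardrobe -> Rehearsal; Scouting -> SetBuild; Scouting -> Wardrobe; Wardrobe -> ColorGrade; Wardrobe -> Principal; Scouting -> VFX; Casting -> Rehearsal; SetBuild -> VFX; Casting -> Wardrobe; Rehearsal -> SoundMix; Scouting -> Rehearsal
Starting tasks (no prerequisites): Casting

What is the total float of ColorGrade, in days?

Casting→Scouting→Wardrobe→Rehearsal→SoundMix = 2+9+6+6+9 = 32 sets the makespan at 32 days.
The longest chain containing ColorGrade totals 30 days.
Slack of ColorGrade = 22 − 20 = 2 days.

2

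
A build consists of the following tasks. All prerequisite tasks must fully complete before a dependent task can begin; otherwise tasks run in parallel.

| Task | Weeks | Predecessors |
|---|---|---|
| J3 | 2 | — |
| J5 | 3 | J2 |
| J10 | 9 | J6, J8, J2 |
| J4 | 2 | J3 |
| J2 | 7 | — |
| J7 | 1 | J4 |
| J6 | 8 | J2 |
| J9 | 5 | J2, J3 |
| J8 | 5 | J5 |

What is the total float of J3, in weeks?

17

The longest chain is J2→J5→J8→J10 = 7+3+5+9 = 24; overall finish 24 weeks.
Longest path through J3: 7 weeks (earliest finish 2, latest finish 19).
Slack of J3 = 17 − 0 = 17 weeks.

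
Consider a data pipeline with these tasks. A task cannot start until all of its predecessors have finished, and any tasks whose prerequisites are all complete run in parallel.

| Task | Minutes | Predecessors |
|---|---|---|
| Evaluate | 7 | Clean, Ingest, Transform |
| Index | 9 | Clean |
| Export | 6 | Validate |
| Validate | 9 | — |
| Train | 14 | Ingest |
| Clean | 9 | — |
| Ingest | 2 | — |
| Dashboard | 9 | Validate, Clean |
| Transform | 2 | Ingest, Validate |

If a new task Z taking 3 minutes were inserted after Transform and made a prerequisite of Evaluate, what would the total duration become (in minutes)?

21

Originally the job takes 18 minutes.
With Z inserted, Evaluate now waits for max(Clean, Ingest, Transform, Z).
New critical path: Validate→Transform→Z→Evaluate = 9+2+3+7 = 21 ⇒ 21 minutes.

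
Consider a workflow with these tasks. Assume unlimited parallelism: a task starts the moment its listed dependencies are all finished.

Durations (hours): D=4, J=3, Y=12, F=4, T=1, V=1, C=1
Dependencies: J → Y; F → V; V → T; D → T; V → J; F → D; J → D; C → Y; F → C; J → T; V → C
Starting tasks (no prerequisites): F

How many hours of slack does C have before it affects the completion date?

Critical path: F→V→J→Y = 4+1+3+12 = 20, so the finish is 20 hours.
The longest chain containing C totals 18 hours.
So C can slip 8 − 6 = 2 hours.

2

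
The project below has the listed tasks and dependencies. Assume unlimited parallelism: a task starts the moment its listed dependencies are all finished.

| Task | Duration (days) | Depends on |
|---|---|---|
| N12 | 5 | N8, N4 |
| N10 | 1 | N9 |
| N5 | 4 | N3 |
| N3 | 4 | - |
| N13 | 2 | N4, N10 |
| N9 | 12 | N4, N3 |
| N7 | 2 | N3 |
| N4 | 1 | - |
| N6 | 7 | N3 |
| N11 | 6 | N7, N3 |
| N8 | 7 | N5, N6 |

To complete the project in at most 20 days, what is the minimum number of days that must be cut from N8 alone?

Current finish: 23 days; target: 20.
N8 is on every critical path, so each day cut from N8 cuts the finish by one (this holds down to a finish of 19).
Need 23 − 20 = 3 days off N8 → N8 becomes 4 days, finish becomes 20.

3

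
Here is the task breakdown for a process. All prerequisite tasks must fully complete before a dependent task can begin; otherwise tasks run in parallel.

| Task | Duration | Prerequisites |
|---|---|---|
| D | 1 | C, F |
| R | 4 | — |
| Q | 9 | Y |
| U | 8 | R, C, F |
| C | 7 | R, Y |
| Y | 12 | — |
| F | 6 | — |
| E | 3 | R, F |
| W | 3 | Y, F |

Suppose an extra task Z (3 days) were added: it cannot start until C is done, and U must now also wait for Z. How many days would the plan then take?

Originally the plan takes 27 days.
With Z inserted, U now waits for max(R, C, F, Z).
New critical path: Y→C→Z→U = 12+7+3+8 = 30 ⇒ 30 days.

30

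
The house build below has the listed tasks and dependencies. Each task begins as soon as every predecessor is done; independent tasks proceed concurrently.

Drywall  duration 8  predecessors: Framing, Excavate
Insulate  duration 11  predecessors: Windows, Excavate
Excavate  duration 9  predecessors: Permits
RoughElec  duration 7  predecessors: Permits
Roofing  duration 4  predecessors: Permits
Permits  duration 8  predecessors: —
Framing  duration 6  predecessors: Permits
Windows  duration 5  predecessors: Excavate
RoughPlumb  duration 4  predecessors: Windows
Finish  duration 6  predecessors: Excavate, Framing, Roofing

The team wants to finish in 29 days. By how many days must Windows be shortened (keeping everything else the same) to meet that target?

Current finish: 33 days; target: 29.
Windows is on every critical path, so each day cut from Windows cuts the finish by one (this holds down to a finish of 29).
Need 33 − 29 = 4 days off Windows → Windows becomes 1 day, finish becomes 29.

4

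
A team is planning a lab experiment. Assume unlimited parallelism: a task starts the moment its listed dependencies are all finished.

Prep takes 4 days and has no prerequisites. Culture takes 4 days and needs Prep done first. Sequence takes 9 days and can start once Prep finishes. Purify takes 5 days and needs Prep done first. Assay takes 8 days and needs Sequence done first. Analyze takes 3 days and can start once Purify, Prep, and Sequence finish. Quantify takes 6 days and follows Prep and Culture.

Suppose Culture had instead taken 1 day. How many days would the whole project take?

Baseline: Prep→Sequence→Assay = 4+9+8 = 21 → 21 days.
Culture is off the critical path — its longest chain is 14 days, giving 7 of slack.
The critical path is still Prep→Sequence→Assay; finish is now 21 days.

21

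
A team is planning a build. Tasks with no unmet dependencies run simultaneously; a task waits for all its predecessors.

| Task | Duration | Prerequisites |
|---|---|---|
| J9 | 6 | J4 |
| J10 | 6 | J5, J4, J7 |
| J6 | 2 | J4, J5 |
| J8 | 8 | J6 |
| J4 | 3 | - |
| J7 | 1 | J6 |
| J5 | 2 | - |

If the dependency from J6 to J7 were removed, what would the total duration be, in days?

13

With the dependency in place, J4→J6→J8 = 3+2+8 = 13 sets the finish at 13 days.
Without J6→J7, J7's earliest start moves from 5 to 0.
New critical path: J4→J6→J8 = 3+2+8 = 13 ⇒ 13 days.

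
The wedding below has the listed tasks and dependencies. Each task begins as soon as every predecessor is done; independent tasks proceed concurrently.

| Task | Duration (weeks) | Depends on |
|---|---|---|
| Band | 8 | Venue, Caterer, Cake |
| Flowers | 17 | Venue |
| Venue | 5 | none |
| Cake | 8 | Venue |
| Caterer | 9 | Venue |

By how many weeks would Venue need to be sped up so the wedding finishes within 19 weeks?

Current finish: 22 weeks; target: 19.
Venue is on every critical path, so each week cut from Venue cuts the finish by one (this holds down to a finish of 18).
Need 22 − 19 = 3 weeks off Venue → Venue becomes 2 weeks, finish becomes 19.

3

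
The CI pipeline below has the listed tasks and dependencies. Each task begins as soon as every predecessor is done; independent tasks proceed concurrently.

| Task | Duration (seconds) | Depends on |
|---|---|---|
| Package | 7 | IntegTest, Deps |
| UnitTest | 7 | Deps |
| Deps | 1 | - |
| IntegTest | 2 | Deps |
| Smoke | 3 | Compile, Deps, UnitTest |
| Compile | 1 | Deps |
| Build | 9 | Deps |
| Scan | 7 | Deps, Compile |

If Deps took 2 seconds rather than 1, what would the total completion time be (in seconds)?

The binding path is Deps→UnitTest→Smoke = 1+7+3 = 11; finish at 11 seconds.
Deps is on the critical path; changing it to 2 makes that path 12 seconds.
The critical path is still Deps→UnitTest→Smoke; finish is now 12 seconds.

12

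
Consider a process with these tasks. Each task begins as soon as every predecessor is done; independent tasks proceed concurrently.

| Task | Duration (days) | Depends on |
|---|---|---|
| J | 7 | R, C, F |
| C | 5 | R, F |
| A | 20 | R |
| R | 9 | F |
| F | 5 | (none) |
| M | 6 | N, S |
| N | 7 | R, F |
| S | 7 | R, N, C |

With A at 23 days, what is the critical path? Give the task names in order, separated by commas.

F, R, A

Critical path before the change: F→R→A = 5+9+20 = 34 giving 34 days.
Since A is critical, the +3 change carries straight to that chain (now 37 days).
The critical path is still F→R→A; finish is now 37 days.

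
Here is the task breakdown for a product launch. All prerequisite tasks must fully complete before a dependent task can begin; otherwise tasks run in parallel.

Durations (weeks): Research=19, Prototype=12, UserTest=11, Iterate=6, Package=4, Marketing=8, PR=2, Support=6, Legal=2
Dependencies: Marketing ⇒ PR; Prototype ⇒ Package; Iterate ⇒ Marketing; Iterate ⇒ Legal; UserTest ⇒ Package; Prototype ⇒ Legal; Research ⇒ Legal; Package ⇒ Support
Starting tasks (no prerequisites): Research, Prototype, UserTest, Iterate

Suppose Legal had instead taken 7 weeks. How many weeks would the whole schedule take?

26

Baseline: Prototype→Package→Support = 12+4+6 = 22 → 22 weeks.
The longest path through Legal is only 21 weeks, so Legal has float 1.
New critical path: Research→Legal = 19+7 = 26 ⇒ 26 weeks.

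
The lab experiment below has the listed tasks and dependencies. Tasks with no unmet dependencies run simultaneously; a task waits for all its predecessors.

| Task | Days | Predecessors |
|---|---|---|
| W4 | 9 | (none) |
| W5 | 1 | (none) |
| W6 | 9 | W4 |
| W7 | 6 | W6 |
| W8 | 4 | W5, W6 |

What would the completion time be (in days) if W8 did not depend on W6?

24

Original critical path: W4→W6→W7 = 9+9+6 = 24 ⇒ 24 days.
Without W6→W8, W8's earliest start moves from 18 to 1.
The longest chain is now W4→W6→W7 = 9+9+6 = 24, so the lab experiment takes 24 days.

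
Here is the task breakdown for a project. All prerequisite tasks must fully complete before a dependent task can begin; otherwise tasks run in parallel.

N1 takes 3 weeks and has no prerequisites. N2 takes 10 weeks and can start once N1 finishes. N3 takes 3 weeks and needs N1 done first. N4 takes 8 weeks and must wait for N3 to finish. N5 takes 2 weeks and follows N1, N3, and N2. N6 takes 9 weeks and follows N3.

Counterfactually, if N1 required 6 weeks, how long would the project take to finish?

18

Baseline: N1→N2→N5 = 3+10+2 = 15 → 15 weeks.
Since N1 is critical, the +3 change carries straight to that chain (now 18 weeks).
The critical path is still N1→N2→N5; finish is now 18 weeks.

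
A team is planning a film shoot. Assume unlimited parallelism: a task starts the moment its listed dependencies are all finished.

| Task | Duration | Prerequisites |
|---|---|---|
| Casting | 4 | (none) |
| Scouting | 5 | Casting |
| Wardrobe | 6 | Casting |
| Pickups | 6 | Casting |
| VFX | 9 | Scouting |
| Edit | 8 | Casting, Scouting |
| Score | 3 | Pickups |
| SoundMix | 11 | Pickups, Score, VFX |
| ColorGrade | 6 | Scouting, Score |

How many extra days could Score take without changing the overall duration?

The longest chain is Casting→Scouting→VFX→SoundMix = 4+5+9+11 = 29; overall finish 29 days.
Score finishes as early as 13 and must finish by 18.
Slack of Score = 15 − 10 = 5 days.

5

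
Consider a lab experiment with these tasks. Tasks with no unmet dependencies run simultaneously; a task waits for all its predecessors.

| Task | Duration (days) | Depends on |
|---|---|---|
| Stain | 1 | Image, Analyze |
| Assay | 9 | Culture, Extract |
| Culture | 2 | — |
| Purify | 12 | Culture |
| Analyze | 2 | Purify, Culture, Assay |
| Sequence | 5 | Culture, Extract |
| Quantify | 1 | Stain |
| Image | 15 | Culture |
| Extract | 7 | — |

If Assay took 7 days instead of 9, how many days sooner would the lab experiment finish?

The binding path is Extract→Assay→Analyze→Stain→Quantify = 7+9+2+1+1 = 20; finish at 20 days.
Since Assay is critical, the -2 change carries straight to that chain (now 18 days).
New critical path: Culture→Image→Stain→Quantify = 2+15+1+1 = 19 ⇒ 19 days.
Change in finish: 19 − 20 = -1 days.

1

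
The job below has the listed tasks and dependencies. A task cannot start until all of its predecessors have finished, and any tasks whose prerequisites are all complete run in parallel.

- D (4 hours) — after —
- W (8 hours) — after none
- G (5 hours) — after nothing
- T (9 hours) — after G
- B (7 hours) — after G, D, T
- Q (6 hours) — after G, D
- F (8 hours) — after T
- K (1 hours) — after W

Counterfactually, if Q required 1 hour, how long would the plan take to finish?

The binding path is G→T→F = 5+9+8 = 22; finish at 22 hours.
The longest path through Q is only 11 hours, so Q has float 11.
That remains the longest chain; total 22 hours.

22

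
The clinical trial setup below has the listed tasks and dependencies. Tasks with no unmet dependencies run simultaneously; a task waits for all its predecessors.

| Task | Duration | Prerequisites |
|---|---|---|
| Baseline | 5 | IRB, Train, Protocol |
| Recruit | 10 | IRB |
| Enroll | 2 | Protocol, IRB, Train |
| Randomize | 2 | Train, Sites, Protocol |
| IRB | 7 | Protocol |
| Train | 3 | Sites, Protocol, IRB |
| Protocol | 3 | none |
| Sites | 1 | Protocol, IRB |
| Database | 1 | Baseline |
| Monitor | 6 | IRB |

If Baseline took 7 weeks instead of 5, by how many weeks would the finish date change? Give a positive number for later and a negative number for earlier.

The binding path is Protocol→IRB→Sites→Train→Baseline→Database = 3+7+1+3+5+1 = 20; finish at 20 weeks.
Baseline is on the critical path; changing it to 7 makes that path 22 weeks.
No other chain overtakes it, so the finish is 22 weeks.
Change in finish: 22 − 20 = +2 weeks.

2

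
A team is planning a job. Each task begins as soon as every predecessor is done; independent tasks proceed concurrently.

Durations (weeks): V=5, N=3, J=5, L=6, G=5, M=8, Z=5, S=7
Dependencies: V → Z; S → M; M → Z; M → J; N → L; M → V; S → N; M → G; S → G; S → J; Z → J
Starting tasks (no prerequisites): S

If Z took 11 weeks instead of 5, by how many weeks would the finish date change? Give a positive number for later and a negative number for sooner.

The binding path is S→M→V→Z→J = 7+8+5+5+5 = 30; finish at 30 weeks.
Z is on the critical path; changing it to 11 makes that path 36 weeks.
That remains the longest chain; total 36 weeks.
Change in finish: 36 − 30 = +6 weeks.

6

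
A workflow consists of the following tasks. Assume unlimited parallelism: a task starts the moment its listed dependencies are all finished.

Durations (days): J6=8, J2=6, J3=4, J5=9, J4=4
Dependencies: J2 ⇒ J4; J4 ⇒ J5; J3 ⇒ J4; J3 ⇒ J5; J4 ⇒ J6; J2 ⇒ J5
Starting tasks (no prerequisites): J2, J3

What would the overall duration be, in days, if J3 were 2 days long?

19

Critical path before the change: J2→J4→J5 = 6+4+9 = 19 giving 19 days.
J3 has 2 days of float (longest path through it is 17).
The critical path is still J2→J4→J5; finish is now 19 days.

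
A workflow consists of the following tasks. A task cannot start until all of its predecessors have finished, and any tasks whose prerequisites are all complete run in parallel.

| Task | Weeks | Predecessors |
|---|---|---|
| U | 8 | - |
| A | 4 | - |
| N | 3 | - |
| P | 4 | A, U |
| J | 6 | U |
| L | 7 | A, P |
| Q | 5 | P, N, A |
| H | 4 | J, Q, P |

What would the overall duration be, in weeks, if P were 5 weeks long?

Actual critical path: U→P→Q→H = 8+4+5+4 = 21 ⇒ 21 weeks.
Since P is critical, the +1 change carries straight to that chain (now 22 weeks).
That remains the longest chain; total 22 weeks.

22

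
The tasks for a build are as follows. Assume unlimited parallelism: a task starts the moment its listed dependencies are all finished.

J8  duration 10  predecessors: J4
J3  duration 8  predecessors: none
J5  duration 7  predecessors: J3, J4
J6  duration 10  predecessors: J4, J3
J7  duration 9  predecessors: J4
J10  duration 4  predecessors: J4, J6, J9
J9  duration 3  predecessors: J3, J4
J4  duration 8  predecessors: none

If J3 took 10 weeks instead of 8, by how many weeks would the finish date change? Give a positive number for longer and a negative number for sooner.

2

Actual critical path: J3→J6→J10 = 8+10+4 = 22 ⇒ 22 weeks.
J3 lies on that path, so at 10 weeks the path becomes 24 weeks.
No other chain overtakes it, so the finish is 24 weeks.
Change in finish: 24 − 22 = +2 weeks.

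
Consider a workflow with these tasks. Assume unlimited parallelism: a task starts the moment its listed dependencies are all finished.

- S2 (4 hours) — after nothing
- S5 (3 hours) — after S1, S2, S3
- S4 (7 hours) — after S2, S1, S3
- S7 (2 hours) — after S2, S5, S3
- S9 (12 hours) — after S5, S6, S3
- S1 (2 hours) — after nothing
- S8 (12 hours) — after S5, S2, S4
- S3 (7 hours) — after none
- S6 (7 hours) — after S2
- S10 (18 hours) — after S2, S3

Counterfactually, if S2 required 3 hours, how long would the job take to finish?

The binding path is S3→S4→S8 = 7+7+12 = 26; finish at 26 hours.
The longest path through S2 is only 23 hours, so S2 has float 3.
That remains the longest chain; total 26 hours.

26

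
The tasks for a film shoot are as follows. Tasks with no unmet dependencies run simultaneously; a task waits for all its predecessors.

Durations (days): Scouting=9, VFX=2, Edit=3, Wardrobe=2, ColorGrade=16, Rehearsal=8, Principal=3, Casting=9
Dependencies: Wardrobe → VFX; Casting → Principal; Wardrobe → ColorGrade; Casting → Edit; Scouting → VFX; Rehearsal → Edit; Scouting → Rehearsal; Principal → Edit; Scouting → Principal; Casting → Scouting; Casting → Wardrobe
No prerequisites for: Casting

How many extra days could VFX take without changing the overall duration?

The longest chain is Casting→Scouting→Rehearsal→Edit = 9+9+8+3 = 29; overall finish 29 days.
The longest chain containing VFX totals 20 days.
So VFX can slip 29 − 20 = 9 days.

9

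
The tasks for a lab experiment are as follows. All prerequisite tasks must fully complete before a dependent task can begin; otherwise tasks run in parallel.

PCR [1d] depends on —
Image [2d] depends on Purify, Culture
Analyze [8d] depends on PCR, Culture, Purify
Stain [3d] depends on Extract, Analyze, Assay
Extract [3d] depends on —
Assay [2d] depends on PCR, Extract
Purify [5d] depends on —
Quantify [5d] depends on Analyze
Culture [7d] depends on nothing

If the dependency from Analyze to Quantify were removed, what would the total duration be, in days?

18

With the dependency in place, Culture→Analyze→Quantify = 7+8+5 = 20 sets the finish at 20 days.
Without Analyze→Quantify, Quantify's earliest start moves from 15 to 0.
After: Culture→Analyze→Stain = 7+8+3 = 18 → 18 days.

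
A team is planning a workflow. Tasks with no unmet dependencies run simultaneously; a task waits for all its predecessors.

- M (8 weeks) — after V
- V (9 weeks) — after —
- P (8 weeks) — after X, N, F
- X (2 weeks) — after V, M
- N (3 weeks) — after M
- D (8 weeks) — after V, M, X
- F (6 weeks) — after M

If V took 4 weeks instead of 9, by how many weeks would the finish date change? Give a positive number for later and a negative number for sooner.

The binding path is V→M→F→P = 9+8+6+8 = 31; finish at 31 weeks.
V is on the critical path; changing it to 4 makes that path 26 weeks.
The critical path is still V→M→F→P; finish is now 26 weeks.
Change in finish: 26 − 31 = -5 weeks.

-5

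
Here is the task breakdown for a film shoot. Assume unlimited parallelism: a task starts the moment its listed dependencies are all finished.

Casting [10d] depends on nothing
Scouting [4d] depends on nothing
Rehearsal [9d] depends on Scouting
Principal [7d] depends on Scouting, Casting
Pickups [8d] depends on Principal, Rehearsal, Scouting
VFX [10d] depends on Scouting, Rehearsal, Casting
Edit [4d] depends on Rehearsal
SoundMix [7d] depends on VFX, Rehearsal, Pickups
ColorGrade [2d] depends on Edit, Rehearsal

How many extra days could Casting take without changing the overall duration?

The longest chain is Casting→Principal→Pickups→SoundMix = 10+7+8+7 = 32; overall finish 32 days.
The longest chain containing Casting totals 32 days.
Slack of Casting = 0 − 0 = 0 days.

0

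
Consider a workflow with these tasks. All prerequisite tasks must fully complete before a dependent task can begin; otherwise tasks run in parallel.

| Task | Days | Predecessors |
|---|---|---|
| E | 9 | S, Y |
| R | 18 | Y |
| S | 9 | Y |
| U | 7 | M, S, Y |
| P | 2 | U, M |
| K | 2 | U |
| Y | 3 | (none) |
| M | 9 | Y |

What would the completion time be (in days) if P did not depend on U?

Before: longest chain Y→M→U→P = 3+9+7+2 = 21, finish 21.
Without U→P, P's earliest start moves from 19 to 12.
New critical path: Y→M→U→K = 3+9+7+2 = 21 ⇒ 21 days.

21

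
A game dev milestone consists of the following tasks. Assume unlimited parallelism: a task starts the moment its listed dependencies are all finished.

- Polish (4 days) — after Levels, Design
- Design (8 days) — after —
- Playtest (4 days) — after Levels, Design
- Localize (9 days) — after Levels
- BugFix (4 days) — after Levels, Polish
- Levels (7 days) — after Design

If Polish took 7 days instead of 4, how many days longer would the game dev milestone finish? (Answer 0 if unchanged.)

2

As given, the longest chain is Design→Levels→Localize = 8+7+9 = 24, so the finish is 24 days.
The longest path through Polish is only 23 days, so Polish has float 1.
New critical path: Design→Levels→Polish→BugFix = 8+7+7+4 = 26 ⇒ 26 days.
Change in finish: 26 − 24 = +2 days.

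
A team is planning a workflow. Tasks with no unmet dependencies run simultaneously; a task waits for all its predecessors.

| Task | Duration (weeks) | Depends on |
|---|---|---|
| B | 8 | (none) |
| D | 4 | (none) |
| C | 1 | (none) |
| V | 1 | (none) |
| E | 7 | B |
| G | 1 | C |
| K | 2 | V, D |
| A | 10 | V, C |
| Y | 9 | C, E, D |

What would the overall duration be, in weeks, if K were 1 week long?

24

Baseline: B→E→Y = 8+7+9 = 24 → 24 weeks.
The longest path through K is only 6 weeks, so K has float 18.
No other chain overtakes it, so the finish is 24 weeks.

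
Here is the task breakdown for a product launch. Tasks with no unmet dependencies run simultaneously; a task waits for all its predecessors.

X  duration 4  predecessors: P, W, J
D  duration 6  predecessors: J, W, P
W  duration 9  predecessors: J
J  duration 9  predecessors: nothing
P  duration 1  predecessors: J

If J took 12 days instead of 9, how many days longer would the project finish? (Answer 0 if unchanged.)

Critical path before the change: J→W→D = 9+9+6 = 24 giving 24 days.
J is on the critical path; changing it to 12 makes that path 27 days.
The critical path is still J→W→D; finish is now 27 days.
Change in finish: 27 − 24 = +3 days.

3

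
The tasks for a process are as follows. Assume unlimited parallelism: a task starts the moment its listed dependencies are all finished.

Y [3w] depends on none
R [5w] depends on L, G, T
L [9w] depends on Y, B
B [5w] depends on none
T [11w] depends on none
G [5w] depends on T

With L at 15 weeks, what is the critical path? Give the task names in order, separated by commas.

Baseline: T→G→R = 11+5+5 = 21 → 21 weeks.
The longest path through L is only 19 weeks, so L has float 2.
The binding chain switches to B→L→R = 5+15+5 = 25; finish 25 weeks.

B, L, R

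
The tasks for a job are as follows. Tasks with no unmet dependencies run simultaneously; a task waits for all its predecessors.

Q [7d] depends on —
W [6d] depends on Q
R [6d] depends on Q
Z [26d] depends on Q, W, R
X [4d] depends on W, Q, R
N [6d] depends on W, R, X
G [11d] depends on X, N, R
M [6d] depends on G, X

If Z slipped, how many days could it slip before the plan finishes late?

1

The longest chain is Q→W→X→N→G→M = 7+6+4+6+11+6 = 40; overall finish 40 days.
Z finishes as early as 39 and must finish by 40.
Slack of Z = 14 − 13 = 1 day.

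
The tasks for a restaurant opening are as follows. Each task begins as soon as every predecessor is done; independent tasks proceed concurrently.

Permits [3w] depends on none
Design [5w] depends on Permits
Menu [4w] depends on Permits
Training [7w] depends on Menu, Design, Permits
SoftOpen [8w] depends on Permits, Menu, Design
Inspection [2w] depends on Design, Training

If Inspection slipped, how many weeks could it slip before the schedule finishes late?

The longest chain is Permits→Design→Training→Inspection = 3+5+7+2 = 17; overall finish 17 weeks.
The longest chain containing Inspection totals 17 weeks.
So Inspection can slip 17 − 17 = 0 weeks.

0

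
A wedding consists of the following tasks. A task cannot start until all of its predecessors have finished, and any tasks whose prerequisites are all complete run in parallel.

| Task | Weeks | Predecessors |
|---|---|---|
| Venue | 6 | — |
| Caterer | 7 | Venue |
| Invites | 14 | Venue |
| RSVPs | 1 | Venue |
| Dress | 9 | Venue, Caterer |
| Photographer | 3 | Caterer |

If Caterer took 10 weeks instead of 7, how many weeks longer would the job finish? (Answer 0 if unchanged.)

Critical path before the change: Venue→Caterer→Dress = 6+7+9 = 22 giving 22 weeks.
Caterer lies on that path, so at 10 weeks the path becomes 25 weeks.
No other chain overtakes it, so the finish is 25 weeks.
Change in finish: 25 − 22 = +3 weeks.

3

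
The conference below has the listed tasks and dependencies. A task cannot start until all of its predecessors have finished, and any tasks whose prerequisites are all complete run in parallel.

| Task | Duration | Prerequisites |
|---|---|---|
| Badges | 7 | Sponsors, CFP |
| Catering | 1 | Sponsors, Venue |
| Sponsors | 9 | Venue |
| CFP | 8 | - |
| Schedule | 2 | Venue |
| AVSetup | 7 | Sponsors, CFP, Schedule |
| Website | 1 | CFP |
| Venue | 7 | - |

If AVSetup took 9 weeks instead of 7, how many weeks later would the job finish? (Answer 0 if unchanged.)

Baseline: Venue→Sponsors→AVSetup = 7+9+7 = 23 → 23 weeks.
Since AVSetup is critical, the +2 change carries straight to that chain (now 25 weeks).
No other chain overtakes it, so the finish is 25 weeks.
Change in finish: 25 − 23 = +2 weeks.

2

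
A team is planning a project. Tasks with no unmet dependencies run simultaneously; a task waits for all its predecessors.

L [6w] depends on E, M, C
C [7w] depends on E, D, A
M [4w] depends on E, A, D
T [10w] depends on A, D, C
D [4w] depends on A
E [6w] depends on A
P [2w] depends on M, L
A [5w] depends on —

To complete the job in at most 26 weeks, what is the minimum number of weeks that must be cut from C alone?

Current finish: 28 weeks; target: 26.
C is on every critical path, so each week cut from C cuts the finish by one (this holds down to a finish of 23).
Need 28 − 26 = 2 weeks off C → C becomes 5 weeks, finish becomes 26.

2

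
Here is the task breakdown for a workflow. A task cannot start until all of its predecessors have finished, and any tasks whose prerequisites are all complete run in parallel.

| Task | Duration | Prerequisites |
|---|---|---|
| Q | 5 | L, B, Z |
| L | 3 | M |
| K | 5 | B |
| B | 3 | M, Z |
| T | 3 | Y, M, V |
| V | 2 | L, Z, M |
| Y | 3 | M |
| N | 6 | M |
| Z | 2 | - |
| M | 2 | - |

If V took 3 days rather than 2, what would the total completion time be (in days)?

11

Baseline: M→L→V→T = 2+3+2+3 = 10 → 10 days.
V is on the critical path; changing it to 3 makes that path 11 days.
The critical path is still M→L→V→T; finish is now 11 days.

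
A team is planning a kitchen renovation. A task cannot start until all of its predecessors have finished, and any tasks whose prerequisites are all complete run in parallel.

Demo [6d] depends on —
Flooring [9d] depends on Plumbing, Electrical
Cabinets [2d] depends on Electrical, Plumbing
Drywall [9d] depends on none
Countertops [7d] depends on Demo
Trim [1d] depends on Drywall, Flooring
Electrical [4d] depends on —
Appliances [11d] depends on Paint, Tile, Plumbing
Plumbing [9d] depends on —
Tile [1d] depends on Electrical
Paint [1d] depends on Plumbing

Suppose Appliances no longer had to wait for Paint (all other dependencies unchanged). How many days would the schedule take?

20

With the dependency in place, Plumbing→Paint→Appliances = 9+1+11 = 21 sets the finish at 21 days.
Without Paint→Appliances, Appliances's earliest start moves from 10 to 9.
New critical path: Plumbing→Appliances = 9+11 = 20 ⇒ 20 days.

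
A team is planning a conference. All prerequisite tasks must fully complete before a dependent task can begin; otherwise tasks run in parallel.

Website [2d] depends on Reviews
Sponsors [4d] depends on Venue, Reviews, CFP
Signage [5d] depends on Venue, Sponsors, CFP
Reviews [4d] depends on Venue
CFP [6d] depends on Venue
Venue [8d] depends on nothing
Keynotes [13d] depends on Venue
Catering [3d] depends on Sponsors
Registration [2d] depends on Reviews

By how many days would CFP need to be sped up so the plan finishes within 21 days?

Current finish: 23 days; target: 21.
CFP is on every critical path, so each day cut from CFP cuts the finish by one (this holds down to a finish of 21).
Need 23 − 21 = 2 days off CFP → CFP becomes 4 days, finish becomes 21.

2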